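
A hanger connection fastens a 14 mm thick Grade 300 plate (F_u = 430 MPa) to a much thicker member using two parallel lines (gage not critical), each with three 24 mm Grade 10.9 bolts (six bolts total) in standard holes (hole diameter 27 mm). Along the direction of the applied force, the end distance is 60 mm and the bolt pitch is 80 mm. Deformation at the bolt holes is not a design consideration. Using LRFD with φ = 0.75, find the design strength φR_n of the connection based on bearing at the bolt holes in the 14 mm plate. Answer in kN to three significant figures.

Per bolt r_n = 1.5 l_c t F_u ≤ 3.0 d t F_u; upper limit = 3.0 × 24 × 14 × 430 / 1000 = 433.4 kN.
Edge bolt: l_c = 60 − 27/2 = 46.5 mm → 1.5 × 46.5 × 14 × 430 / 1000 = 419.9 → r_n = 419.9 kN.
Interior bolts: l_c = 80 − 27 = 53 mm → 1.5 × 53 × 14 × 430 / 1000 = 478.6 → r_n = 433.4 kN.
R_n = 2 × 419.9 + 4 × 433.4 = 2574 kN.
Design strength φR_n = 0.75 × 2574 = 1930 kN.

1930 kN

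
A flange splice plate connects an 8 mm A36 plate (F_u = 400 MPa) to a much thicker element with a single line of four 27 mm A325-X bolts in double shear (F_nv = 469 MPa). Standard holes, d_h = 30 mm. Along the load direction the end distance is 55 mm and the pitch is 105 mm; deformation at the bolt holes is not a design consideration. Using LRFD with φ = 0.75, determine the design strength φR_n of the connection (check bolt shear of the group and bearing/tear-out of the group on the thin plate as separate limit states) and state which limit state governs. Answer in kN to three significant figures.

727 kN (bearing governs)

Bolt shear: A_b = π·27²/4 = 572.6 mm²; R_n = 469 × 572.6 × 4 × 2 / 1000 = 2148 kN → 0.75 × 2148 = 1610 kN.
Bearing (1.5 l_c t F_u ≤ 3.0 d t F_u): upper limit = 3.0·27·8·400 / 1000 = 259.2 kN.
  Edge l_c = 55 − 30/2 = 40 → r_n = 192 kN; interior l_c = 105 − 30 = 75 → r_n = 259.2 kN.
  R_n,bearing = 1·192 + 3·259.2 = 969.6 kN → 0.75 × 969.6 = 727 kN.
Bearing governs: 727 kN.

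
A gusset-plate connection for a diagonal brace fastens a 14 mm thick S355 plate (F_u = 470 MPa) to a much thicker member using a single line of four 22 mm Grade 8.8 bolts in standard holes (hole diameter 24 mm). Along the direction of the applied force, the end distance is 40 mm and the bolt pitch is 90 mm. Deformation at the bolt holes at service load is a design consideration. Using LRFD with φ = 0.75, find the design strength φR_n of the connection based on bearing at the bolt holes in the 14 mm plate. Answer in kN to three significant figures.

948 kN

Per bolt r_n = 1.2 l_c t F_u ≤ 2.4 d t F_u; upper limit = 2.4 × 22 × 14 × 470 / 1000 = 347.4 kN.
Edge bolt: l_c = 40 − 24/2 = 28 mm → 1.2 × 28 × 14 × 470 / 1000 = 221.1 → r_n = 221.1 kN.
Interior bolts: l_c = 90 − 24 = 66 mm → 1.2 × 66 × 14 × 470 / 1000 = 521.1 → r_n = 347.4 kN.
R_n = 1 × 221.1 + 3 × 347.4 = 1263 kN.
Design strength φR_n = 0.75 × 1263 = 948 kN.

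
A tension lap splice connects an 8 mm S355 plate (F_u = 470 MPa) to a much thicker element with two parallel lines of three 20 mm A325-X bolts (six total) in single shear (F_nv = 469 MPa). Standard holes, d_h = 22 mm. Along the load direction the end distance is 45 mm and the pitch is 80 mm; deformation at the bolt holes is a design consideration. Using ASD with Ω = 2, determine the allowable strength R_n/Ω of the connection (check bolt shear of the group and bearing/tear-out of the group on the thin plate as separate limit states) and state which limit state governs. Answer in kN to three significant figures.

Bolt shear: A_b = π·20²/4 = 314.2 mm²; R_n = 469 × 314.2 × 6 × 1 / 1000 = 884 kN → 884 / 2 = 442 kN.
Bearing (1.2 l_c t F_u ≤ 2.4 d t F_u): upper limit = 2.4·20·8·470 / 1000 = 180.5 kN.
  Edge l_c = 45 − 22/2 = 34 → r_n = 153.4 kN; interior l_c = 80 − 22 = 58 → r_n = 180.5 kN.
  R_n,bearing = 2·153.4 + 4·180.5 = 1029 kN → 1029 / 2 = 514 kN.
Bolt shear governs: 442 kN.

442 kN (bolt shear governs)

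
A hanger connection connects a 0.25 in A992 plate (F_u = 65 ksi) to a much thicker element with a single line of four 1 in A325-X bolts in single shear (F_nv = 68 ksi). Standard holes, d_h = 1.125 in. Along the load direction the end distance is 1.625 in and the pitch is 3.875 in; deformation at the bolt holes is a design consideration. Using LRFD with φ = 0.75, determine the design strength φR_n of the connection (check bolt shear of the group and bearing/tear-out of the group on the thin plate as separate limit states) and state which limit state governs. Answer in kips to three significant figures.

103 kips (bearing governs)

Bolt shear: A_b = π·1²/4 = 0.7854 in²; R_n = 68 × 0.7854 × 4 × 1 = 213.6 kips → 0.75 × 213.6 = 160 kips.
Bearing (1.2 l_c t F_u ≤ 2.4 d t F_u): upper limit = 2.4·1·0.25·65 = 39 kips.
  Edge l_c = 1.625 − 1.125/2 = 1.062 → r_n = 20.72 kips; interior l_c = 3.875 − 1.125 = 2.75 → r_n = 39 kips.
  R_n,bearing = 1·20.72 + 3·39 = 137.7 kips → 0.75 × 137.7 = 103 kips.
Bearing governs: 103 kips.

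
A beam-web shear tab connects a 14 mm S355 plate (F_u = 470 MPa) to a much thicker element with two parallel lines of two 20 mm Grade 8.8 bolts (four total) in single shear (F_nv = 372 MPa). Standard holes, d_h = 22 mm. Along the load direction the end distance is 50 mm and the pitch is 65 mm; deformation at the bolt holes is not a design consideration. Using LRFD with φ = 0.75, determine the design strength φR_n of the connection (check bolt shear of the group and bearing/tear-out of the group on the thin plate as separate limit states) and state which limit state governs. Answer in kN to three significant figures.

351 kN (bolt shear governs)

Bolt shear: A_b = π·20²/4 = 314.2 mm²; R_n = 372 × 314.2 × 4 × 1 / 1000 = 467.5 kN → 0.75 × 467.5 = 351 kN.
Bearing (1.5 l_c t F_u ≤ 3.0 d t F_u): upper limit = 3.0·20·14·470 / 1000 = 394.8 kN.
  Edge l_c = 50 − 22/2 = 39 → r_n = 384.9 kN; interior l_c = 65 − 22 = 43 → r_n = 394.8 kN.
  R_n,bearing = 2·384.9 + 2·394.8 = 1559 kN → 0.75 × 1559 = 1170 kN.
Bolt shear governs: 351 kN.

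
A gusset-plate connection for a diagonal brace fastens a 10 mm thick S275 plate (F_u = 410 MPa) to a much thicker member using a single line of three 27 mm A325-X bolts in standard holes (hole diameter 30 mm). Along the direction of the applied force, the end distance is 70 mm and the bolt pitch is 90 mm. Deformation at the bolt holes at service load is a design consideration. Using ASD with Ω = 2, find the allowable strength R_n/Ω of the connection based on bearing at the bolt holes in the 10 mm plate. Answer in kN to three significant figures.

Per bolt r_n = 1.2 l_c t F_u ≤ 2.4 d t F_u; upper limit = 2.4 × 27 × 10 × 410 / 1000 = 265.7 kN.
Edge bolt: l_c = 70 − 30/2 = 55 mm → 1.2 × 55 × 10 × 410 / 1000 = 270.6 → r_n = 265.7 kN.
Interior bolts: l_c = 90 − 30 = 60 mm → 1.2 × 60 × 10 × 410 / 1000 = 295.2 → r_n = 265.7 kN.
R_n = 1 × 265.7 + 2 × 265.7 = 797 kN.
Allowable strength R_n/Ω = 797 / 2 = 399 kN.

399 kN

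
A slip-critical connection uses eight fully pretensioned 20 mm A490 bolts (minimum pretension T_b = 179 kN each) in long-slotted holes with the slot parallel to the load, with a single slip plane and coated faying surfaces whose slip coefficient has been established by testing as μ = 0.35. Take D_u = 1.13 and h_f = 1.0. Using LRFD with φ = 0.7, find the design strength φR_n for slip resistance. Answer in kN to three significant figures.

R_n = μ · D_u · h_f · T_b · n_s · n_b = 0.35 × 1.13 × 1.0 × 179 × 1 × 8 = 566.4 kN.
Design strength φR_n = 0.7 × 566.4 = 396 kN.

396 kN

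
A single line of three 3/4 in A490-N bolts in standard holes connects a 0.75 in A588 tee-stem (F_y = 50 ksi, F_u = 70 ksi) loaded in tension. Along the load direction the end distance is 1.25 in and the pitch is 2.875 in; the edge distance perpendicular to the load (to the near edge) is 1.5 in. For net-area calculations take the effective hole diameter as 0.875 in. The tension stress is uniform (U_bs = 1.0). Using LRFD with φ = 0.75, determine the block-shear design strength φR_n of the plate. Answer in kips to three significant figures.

156 kips

Shear plane L_v = 1.25 + 2·2.875 = 7 in; A_gv = 7 × 0.75 = 5.25 in².
A_nv = (7 − 2.5·0.875) × 0.75 = 3.609 in².
A_nt = (1.5 − 0.5·0.875) × 0.75 = 0.7969 in².
0.6 F_u A_nv = 151.6 kips; 0.6 F_y A_gv = 157.5 kips → shear rupture governs the shear term.
R_n = 151.6 + 1.0 × 70 × 0.7969 = 207.4 kips.
Design strength φR_n = 0.75 × 207.4 = 156 kips.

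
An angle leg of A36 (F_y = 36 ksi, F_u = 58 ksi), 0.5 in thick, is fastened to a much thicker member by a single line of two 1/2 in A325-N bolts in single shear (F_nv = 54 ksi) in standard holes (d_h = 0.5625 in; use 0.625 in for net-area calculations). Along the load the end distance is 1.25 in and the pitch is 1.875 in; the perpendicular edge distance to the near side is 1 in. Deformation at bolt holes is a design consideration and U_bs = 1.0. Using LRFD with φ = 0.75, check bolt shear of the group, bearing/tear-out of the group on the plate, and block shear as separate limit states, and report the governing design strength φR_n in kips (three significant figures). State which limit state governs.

15.9 kips (bolt shear governs)

Bolt shear: A_b = π·0.5²/4 = 0.1963 in²; R_n = 54 × 0.1963 × 2 × 1 = 21.21 kips → 0.75 × 21.21 = 15.9 kips.
Bearing: edge l_c = 0.9688, r_n = 33.71 kips; interior l_c = 1.312, r_n = 34.8 kips; R_n = 33.71 + 1·34.8 = 68.51 kips → 51.4 kips.
Block shear: A_gv = 1.562, A_nv = 1.094, A_nt = 0.3438 in²; R_n = min(0.6F_uA_nv, 0.6F_yA_gv) + U_bs·F_u·A_nt = 53.69 kips → 40.3 kips.
Bolt shear governs: 15.9 kips.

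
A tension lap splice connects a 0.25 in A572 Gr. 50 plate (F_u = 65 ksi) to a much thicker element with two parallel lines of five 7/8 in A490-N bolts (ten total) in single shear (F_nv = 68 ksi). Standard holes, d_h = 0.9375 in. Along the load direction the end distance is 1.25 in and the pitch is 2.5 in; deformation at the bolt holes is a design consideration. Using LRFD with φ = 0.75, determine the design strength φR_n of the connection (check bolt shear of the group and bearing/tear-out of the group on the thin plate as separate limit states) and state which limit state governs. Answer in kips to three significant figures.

206 kips (bearing governs)

Bolt shear: A_b = π·0.875²/4 = 0.6013 in²; R_n = 68 × 0.6013 × 10 × 1 = 408.9 kips → 0.75 × 408.9 = 307 kips.
Bearing (1.2 l_c t F_u ≤ 2.4 d t F_u): upper limit = 2.4·0.875·0.25·65 = 34.12 kips.
  Edge l_c = 1.25 − 0.9375/2 = 0.7812 → r_n = 15.23 kips; interior l_c = 2.5 − 0.9375 = 1.562 → r_n = 30.47 kips.
  R_n,bearing = 2·15.23 + 8·30.47 = 274.2 kips → 0.75 × 274.2 = 206 kips.
Bearing governs: 206 kips.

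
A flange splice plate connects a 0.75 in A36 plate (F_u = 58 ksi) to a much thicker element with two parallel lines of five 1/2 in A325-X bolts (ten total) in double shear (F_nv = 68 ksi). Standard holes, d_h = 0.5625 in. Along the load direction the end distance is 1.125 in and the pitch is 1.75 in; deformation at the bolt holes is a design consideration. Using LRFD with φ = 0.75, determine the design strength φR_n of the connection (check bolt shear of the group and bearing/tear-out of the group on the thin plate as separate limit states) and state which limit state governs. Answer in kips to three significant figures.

200 kips (bolt shear governs)

Bolt shear: A_b = π·0.5²/4 = 0.1963 in²; R_n = 68 × 0.1963 × 10 × 2 = 267 kips → 0.75 × 267 = 200 kips.
Bearing (1.2 l_c t F_u ≤ 2.4 d t F_u): upper limit = 2.4·0.5·0.75·58 = 52.2 kips.
  Edge l_c = 1.125 − 0.5625/2 = 0.8438 → r_n = 44.04 kips; interior l_c = 1.75 − 0.5625 = 1.188 → r_n = 52.2 kips.
  R_n,bearing = 2·44.04 + 8·52.2 = 505.7 kips → 0.75 × 505.7 = 379 kips.
Bolt shear governs: 200 kips.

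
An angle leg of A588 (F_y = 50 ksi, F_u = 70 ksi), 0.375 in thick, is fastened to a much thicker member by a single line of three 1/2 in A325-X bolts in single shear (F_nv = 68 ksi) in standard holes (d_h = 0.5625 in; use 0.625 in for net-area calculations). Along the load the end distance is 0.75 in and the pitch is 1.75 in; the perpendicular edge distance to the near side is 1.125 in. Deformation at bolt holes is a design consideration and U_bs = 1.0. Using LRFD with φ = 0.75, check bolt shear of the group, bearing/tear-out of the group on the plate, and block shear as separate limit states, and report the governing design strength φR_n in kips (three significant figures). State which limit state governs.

Bolt shear: A_b = π·0.5²/4 = 0.1963 in²; R_n = 68 × 0.1963 × 3 × 1 = 40.06 kips → 0.75 × 40.06 = 30 kips.
Bearing: edge l_c = 0.4688, r_n = 14.77 kips; interior l_c = 1.188, r_n = 31.5 kips; R_n = 14.77 + 2·31.5 = 77.77 kips → 58.3 kips.
Block shear: A_gv = 1.594, A_nv = 1.008, A_nt = 0.3047 in²; R_n = min(0.6F_uA_nv, 0.6F_yA_gv) + U_bs·F_u·A_nt = 63.66 kips → 47.7 kips.
Bolt shear governs: 30 kips.

30 kips (bolt shear governs)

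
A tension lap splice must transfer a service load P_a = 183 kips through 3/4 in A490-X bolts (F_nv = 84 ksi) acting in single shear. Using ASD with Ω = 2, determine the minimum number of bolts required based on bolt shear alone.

A_b = π·0.75²/4 = 0.4418 in².
Per-bolt allowable strength R_n/Ω = 84 × 0.4418 × 1 / 2 = 18.56 kips.
n ≥ 183 / 18.56 = 9.863 → use 10 bolts.

10 bolts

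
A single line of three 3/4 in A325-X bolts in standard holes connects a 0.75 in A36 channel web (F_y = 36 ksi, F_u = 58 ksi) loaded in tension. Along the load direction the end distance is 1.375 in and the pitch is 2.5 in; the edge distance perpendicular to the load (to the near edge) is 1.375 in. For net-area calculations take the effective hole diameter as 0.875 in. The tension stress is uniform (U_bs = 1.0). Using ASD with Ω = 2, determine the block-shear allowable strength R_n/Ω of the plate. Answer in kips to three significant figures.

Shear plane L_v = 1.375 + 2·2.5 = 6.375 in; A_gv = 6.375 × 0.75 = 4.781 in².
A_nv = (6.375 − 2.5·0.875) × 0.75 = 3.141 in².
A_nt = (1.375 − 0.5·0.875) × 0.75 = 0.7031 in².
0.6 F_u A_nv = 109.3 kips; 0.6 F_y A_gv = 103.3 kips → shear yielding governs the shear term.
R_n = 103.3 + 1.0 × 58 × 0.7031 = 144.1 kips.
Allowable strength R_n/Ω = 144.1 / 2 = 72 kips.

72 kips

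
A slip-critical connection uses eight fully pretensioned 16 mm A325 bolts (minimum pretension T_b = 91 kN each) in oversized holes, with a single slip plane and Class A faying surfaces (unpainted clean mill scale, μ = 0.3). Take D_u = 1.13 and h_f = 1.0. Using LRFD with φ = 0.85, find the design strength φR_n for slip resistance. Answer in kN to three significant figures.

R_n = μ · D_u · h_f · T_b · n_s · n_b = 0.3 × 1.13 × 1.0 × 91 × 1 × 8 = 246.8 kN.
Design strength φR_n = 0.85 × 246.8 = 210 kN.

210 kN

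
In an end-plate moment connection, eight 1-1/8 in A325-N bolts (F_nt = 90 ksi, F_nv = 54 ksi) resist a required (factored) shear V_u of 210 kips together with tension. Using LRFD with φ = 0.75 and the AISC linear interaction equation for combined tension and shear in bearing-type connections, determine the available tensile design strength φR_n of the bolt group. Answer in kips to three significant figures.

A_b = π·1.125²/4 = 0.994 in²; f_rv = 210 / (8 × 0.994) = 26.41 ksi.
F'_nt = 1.3 F_nt − (F_nt / φF_nv) f_rv = 1.3·90 − (90/(0.75·54))·26.41 = 58.32 ksi, capped at F_nt → F'_nt = 58.32 ksi.
R_n = F'_nt · A_b · n = 58.32 × 0.994 × 8 = 463.7 kips.
Design strength φR_n = 0.75 × 463.7 = 348 kips.

348 kips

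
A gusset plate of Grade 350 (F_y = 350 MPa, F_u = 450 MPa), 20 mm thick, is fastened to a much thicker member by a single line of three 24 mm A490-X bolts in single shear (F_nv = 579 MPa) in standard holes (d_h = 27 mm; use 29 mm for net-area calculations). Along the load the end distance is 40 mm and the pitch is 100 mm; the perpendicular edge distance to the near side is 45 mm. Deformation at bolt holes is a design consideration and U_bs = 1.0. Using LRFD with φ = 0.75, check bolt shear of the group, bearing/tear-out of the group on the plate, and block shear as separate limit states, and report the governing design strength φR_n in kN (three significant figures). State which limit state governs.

Bolt shear: A_b = π·24²/4 = 452.4 mm²; R_n = 579 × 452.4 × 3 × 1 / 1000 = 785.8 kN → 0.75 × 785.8 = 589 kN.
Bearing: edge l_c = 26.5, r_n = 286.2 kN; interior l_c = 73, r_n = 518.4 kN; R_n = 286.2 + 2·518.4 = 1323 kN → 992 kN.
Block shear: A_gv = 4800, A_nv = 3350, A_nt = 610 mm²; R_n = min(0.6F_uA_nv, 0.6F_yA_gv) + U_bs·F_u·A_nt = 1179 kN → 884 kN.
Bolt shear governs: 589 kN.

589 kN (bolt shear governs)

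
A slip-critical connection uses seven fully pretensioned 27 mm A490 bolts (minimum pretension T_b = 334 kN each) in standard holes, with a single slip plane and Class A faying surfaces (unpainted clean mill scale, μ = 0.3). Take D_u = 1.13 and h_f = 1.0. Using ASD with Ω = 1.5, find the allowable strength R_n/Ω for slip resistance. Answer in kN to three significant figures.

R_n = μ · D_u · h_f · T_b · n_s · n_b = 0.3 × 1.13 × 1.0 × 334 × 1 × 7 = 792.6 kN.
Allowable strength R_n/Ω = 792.6 / 1.5 = 528 kN.

528 kN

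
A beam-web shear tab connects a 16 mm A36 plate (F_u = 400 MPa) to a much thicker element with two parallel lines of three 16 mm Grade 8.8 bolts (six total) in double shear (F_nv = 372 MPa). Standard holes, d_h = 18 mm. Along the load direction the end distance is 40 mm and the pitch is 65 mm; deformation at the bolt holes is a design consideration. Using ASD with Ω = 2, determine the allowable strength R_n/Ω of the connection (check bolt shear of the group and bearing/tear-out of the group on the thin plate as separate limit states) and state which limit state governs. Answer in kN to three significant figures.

449 kN (bolt shear governs)

Bolt shear: A_b = π·16²/4 = 201.1 mm²; R_n = 372 × 201.1 × 6 × 2 / 1000 = 897.5 kN → 897.5 / 2 = 449 kN.
Bearing (1.2 l_c t F_u ≤ 2.4 d t F_u): upper limit = 2.4·16·16·400 / 1000 = 245.8 kN.
  Edge l_c = 40 − 18/2 = 31 → r_n = 238.1 kN; interior l_c = 65 − 18 = 47 → r_n = 245.8 kN.
  R_n,bearing = 2·238.1 + 4·245.8 = 1459 kN → 1459 / 2 = 730 kN.
Bolt shear governs: 449 kN.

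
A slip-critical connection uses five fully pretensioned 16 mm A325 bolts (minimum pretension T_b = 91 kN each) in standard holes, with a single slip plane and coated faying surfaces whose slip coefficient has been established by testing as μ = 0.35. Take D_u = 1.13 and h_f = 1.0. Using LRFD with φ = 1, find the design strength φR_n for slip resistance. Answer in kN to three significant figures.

R_n = μ · D_u · h_f · T_b · n_s · n_b = 0.35 × 1.13 × 1.0 × 91 × 1 × 5 = 180 kN.
Design strength φR_n = 1 × 180 = 180 kN.

180 kN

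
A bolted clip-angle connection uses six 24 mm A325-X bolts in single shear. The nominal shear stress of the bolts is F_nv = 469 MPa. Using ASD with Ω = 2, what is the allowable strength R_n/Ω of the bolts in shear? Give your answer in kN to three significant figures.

A_b = π × 24² / 4 = 452.4 mm².
R_n = F_nv · A_b · n · n_s = 469 × 452.4 × 6 × 1 / 1000 = 1273 kN.
Allowable strength R_n/Ω = 1273 / 2 = 637 kN.

637 kN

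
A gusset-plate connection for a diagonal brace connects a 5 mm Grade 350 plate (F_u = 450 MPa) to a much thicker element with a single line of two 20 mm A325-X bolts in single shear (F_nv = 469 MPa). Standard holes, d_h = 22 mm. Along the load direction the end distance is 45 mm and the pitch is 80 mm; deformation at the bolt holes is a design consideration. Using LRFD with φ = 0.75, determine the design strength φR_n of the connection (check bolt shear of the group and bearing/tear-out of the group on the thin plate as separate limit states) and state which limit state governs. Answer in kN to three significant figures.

Bolt shear: A_b = π·20²/4 = 314.2 mm²; R_n = 469 × 314.2 × 2 × 1 / 1000 = 294.7 kN → 0.75 × 294.7 = 221 kN.
Bearing (1.2 l_c t F_u ≤ 2.4 d t F_u): upper limit = 2.4·20·5·450 / 1000 = 108 kN.
  Edge l_c = 45 − 22/2 = 34 → r_n = 91.8 kN; interior l_c = 80 − 22 = 58 → r_n = 108 kN.
  R_n,bearing = 1·91.8 + 1·108 = 199.8 kN → 0.75 × 199.8 = 150 kN.
Bearing governs: 150 kN.

150 kN (bearing governs)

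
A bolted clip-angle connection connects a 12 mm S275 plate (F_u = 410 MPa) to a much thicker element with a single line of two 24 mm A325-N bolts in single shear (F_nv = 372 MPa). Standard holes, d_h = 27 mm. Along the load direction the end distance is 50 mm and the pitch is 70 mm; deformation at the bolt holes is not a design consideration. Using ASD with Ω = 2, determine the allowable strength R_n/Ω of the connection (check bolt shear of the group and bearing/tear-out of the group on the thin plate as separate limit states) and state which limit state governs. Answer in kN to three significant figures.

168 kN (bolt shear governs)

Bolt shear: A_b = π·24²/4 = 452.4 mm²; R_n = 372 × 452.4 × 2 × 1 / 1000 = 336.6 kN → 336.6 / 2 = 168 kN.
Bearing (1.5 l_c t F_u ≤ 3.0 d t F_u): upper limit = 3.0·24·12·410 / 1000 = 354.2 kN.
  Edge l_c = 50 − 27/2 = 36.5 → r_n = 269.4 kN; interior l_c = 70 − 27 = 43 → r_n = 317.3 kN.
  R_n,bearing = 1·269.4 + 1·317.3 = 586.7 kN → 586.7 / 2 = 293 kN.
Bolt shear governs: 168 kN.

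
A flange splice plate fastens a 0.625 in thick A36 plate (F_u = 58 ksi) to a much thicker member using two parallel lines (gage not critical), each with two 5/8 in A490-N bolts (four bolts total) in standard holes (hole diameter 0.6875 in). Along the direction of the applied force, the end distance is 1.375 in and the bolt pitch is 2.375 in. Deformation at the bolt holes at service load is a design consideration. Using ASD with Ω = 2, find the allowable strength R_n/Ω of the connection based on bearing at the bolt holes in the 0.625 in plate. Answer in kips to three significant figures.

Per bolt r_n = 1.2 l_c t F_u ≤ 2.4 d t F_u; upper limit = 2.4 × 0.625 × 0.625 × 58 = 54.38 kips.
Edge bolt: l_c = 1.375 − 0.6875/2 = 1.031 in → 1.2 × 1.031 × 0.625 × 58 = 44.86 → r_n = 44.86 kips.
Interior bolts: l_c = 2.375 − 0.6875 = 1.688 in → 1.2 × 1.688 × 0.625 × 58 = 73.41 → r_n = 54.38 kips.
R_n = 2 × 44.86 + 2 × 54.38 = 198.5 kips.
Allowable strength R_n/Ω = 198.5 / 2 = 99.2 kips.

99.2 kips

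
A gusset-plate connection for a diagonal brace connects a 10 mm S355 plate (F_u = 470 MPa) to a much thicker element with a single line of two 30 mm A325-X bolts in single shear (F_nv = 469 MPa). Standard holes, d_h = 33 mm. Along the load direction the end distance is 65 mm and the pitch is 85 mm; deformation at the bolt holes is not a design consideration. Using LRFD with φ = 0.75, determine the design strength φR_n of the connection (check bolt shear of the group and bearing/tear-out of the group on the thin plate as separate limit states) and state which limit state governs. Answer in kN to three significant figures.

497 kN (bolt shear governs)

Bolt shear: A_b = π·30²/4 = 706.9 mm²; R_n = 469 × 706.9 × 2 × 1 / 1000 = 663 kN → 0.75 × 663 = 497 kN.
Bearing (1.5 l_c t F_u ≤ 3.0 d t F_u): upper limit = 3.0·30·10·470 / 1000 = 423 kN.
  Edge l_c = 65 − 33/2 = 48.5 → r_n = 341.9 kN; interior l_c = 85 − 33 = 52 → r_n = 366.6 kN.
  R_n,bearing = 1·341.9 + 1·366.6 = 708.5 kN → 0.75 × 708.5 = 531 kN.
Bolt shear governs: 497 kN.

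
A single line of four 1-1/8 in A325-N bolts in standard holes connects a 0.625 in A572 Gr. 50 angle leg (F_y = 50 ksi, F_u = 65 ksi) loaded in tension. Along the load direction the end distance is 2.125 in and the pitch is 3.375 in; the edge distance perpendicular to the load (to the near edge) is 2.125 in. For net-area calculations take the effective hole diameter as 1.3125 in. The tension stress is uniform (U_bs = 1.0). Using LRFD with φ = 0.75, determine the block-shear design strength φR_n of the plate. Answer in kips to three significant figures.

Shear plane L_v = 2.125 + 3·3.375 = 12.25 in; A_gv = 12.25 × 0.625 = 7.656 in².
A_nv = (12.25 − 3.5·1.3125) × 0.625 = 4.785 in².
A_nt = (2.125 − 0.5·1.3125) × 0.625 = 0.918 in².
0.6 F_u A_nv = 186.6 kips; 0.6 F_y A_gv = 229.7 kips → shear rupture governs the shear term.
R_n = 186.6 + 1.0 × 65 × 0.918 = 246.3 kips.
Design strength φR_n = 0.75 × 246.3 = 185 kips.

185 kips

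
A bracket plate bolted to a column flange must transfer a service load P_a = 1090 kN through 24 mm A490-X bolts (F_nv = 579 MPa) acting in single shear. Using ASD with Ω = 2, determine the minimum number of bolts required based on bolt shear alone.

9 bolts

A_b = π·24²/4 = 452.4 mm².
Per-bolt allowable strength R_n/Ω = 579 × 452.4 × 1 / 1000 / 2 = 131 kN.
n ≥ 1090 / 131 = 8.323 → use 9 bolts.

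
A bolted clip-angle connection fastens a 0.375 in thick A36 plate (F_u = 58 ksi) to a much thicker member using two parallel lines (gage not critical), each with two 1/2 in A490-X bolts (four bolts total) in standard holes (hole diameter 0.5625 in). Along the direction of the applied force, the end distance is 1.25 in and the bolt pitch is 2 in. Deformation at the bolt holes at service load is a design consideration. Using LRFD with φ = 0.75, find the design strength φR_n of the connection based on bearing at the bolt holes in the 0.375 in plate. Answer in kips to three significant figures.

77.1 kips

Per bolt r_n = 1.2 l_c t F_u ≤ 2.4 d t F_u; upper limit = 2.4 × 0.5 × 0.375 × 58 = 26.1 kips.
Edge bolt: l_c = 1.25 − 0.5625/2 = 0.9688 in → 1.2 × 0.9688 × 0.375 × 58 = 25.28 → r_n = 25.28 kips.
Interior bolts: l_c = 2 − 0.5625 = 1.438 in → 1.2 × 1.438 × 0.375 × 58 = 37.52 → r_n = 26.1 kips.
R_n = 2 × 25.28 + 2 × 26.1 = 102.8 kips.
Design strength φR_n = 0.75 × 102.8 = 77.1 kips.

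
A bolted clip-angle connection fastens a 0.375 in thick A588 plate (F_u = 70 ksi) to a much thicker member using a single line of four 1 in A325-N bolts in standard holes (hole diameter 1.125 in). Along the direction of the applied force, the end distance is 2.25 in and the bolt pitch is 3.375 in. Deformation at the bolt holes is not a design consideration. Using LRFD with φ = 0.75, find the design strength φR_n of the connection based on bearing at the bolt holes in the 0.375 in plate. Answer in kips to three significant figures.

Per bolt r_n = 1.5 l_c t F_u ≤ 3.0 d t F_u; upper limit = 3.0 × 1 × 0.375 × 70 = 78.75 kips.
Edge bolt: l_c = 2.25 − 1.125/2 = 1.688 in → 1.5 × 1.688 × 0.375 × 70 = 66.45 → r_n = 66.45 kips.
Interior bolts: l_c = 3.375 − 1.125 = 2.25 in → 1.5 × 2.25 × 0.375 × 70 = 88.59 → r_n = 78.75 kips.
R_n = 1 × 66.45 + 3 × 78.75 = 302.7 kips.
Design strength φR_n = 0.75 × 302.7 = 227 kips.

227 kips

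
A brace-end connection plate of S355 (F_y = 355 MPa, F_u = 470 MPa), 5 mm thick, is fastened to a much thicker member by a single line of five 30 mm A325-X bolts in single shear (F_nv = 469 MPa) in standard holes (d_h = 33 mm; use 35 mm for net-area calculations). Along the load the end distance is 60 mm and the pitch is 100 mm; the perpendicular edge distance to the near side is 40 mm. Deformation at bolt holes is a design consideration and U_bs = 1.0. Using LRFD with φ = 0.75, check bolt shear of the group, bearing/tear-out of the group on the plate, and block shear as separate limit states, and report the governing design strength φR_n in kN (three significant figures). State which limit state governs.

Bolt shear: A_b = π·30²/4 = 706.9 mm²; R_n = 469 × 706.9 × 5 × 1 / 1000 = 1658 kN → 0.75 × 1658 = 1240 kN.
Bearing: edge l_c = 43.5, r_n = 122.7 kN; interior l_c = 67, r_n = 169.2 kN; R_n = 122.7 + 4·169.2 = 799.5 kN → 600 kN.
Block shear: A_gv = 2300, A_nv = 1512, A_nt = 112.5 mm²; R_n = min(0.6F_uA_nv, 0.6F_yA_gv) + U_bs·F_u·A_nt = 479.4 kN → 360 kN.
Block shear governs: 360 kN.

360 kN (block shear governs)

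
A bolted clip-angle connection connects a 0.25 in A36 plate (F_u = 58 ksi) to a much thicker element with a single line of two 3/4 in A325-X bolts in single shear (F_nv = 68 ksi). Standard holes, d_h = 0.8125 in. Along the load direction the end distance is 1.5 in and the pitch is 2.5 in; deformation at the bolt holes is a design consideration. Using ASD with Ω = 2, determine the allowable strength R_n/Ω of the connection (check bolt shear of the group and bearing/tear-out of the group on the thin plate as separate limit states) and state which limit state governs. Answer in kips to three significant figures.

Bolt shear: A_b = π·0.75²/4 = 0.4418 in²; R_n = 68 × 0.4418 × 2 × 1 = 60.08 kips → 60.08 / 2 = 30 kips.
Bearing (1.2 l_c t F_u ≤ 2.4 d t F_u): upper limit = 2.4·0.75·0.25·58 = 26.1 kips.
  Edge l_c = 1.5 − 0.8125/2 = 1.094 → r_n = 19.03 kips; interior l_c = 2.5 − 0.8125 = 1.688 → r_n = 26.1 kips.
  R_n,bearing = 1·19.03 + 1·26.1 = 45.13 kips → 45.13 / 2 = 22.6 kips.
Bearing governs: 22.6 kips.

22.6 kips (bearing governs)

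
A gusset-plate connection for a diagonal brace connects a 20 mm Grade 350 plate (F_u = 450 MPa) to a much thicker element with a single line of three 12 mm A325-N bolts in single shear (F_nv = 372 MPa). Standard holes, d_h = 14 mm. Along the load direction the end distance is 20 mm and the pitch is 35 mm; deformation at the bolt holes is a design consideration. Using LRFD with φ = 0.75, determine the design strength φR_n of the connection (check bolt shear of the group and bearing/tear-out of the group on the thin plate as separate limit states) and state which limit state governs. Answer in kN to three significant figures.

94.7 kN (bolt shear governs)

Bolt shear: A_b = π·12²/4 = 113.1 mm²; R_n = 372 × 113.1 × 3 × 1 / 1000 = 126.2 kN → 0.75 × 126.2 = 94.7 kN.
Bearing (1.2 l_c t F_u ≤ 2.4 d t F_u): upper limit = 2.4·12·20·450 / 1000 = 259.2 kN.
  Edge l_c = 20 − 14/2 = 13 → r_n = 140.4 kN; interior l_c = 35 − 14 = 21 → r_n = 226.8 kN.
  R_n,bearing = 1·140.4 + 2·226.8 = 594 kN → 0.75 × 594 = 446 kN.
Bolt shear governs: 94.7 kN.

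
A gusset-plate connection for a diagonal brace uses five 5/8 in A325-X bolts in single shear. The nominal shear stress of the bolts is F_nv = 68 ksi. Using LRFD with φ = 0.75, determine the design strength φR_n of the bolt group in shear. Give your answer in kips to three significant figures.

A_b = π × 0.625² / 4 = 0.3068 in².
R_n = F_nv · A_b · n · n_s = 68 × 0.3068 × 5 × 1 = 104.3 kips.
Design strength φR_n = 0.75 × 104.3 = 78.2 kips.

78.2 kips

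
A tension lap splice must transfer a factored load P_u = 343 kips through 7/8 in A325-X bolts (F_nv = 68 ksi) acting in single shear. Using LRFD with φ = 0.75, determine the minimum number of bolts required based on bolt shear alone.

A_b = π·0.875²/4 = 0.6013 in².
Per-bolt design strength φR_n = 0.75 × 68 × 0.6013 × 1 = 30.67 kips.
n ≥ 343 / 30.67 = 11.18 → use 12 bolts.

12 bolts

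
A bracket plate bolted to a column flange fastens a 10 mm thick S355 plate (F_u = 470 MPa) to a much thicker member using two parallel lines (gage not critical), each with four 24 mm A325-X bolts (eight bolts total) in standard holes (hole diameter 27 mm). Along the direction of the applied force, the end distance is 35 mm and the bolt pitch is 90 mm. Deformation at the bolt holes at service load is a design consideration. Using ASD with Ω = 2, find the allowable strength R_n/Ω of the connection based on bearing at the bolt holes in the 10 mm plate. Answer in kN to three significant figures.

933 kN

Per bolt r_n = 1.2 l_c t F_u ≤ 2.4 d t F_u; upper limit = 2.4 × 24 × 10 × 470 / 1000 = 270.7 kN.
Edge bolt: l_c = 35 − 27/2 = 21.5 mm → 1.2 × 21.5 × 10 × 470 / 1000 = 121.3 → r_n = 121.3 kN.
Interior bolts: l_c = 90 − 27 = 63 mm → 1.2 × 63 × 10 × 470 / 1000 = 355.3 → r_n = 270.7 kN.
R_n = 2 × 121.3 + 6 × 270.7 = 1867 kN.
Allowable strength R_n/Ω = 1867 / 2 = 933 kN.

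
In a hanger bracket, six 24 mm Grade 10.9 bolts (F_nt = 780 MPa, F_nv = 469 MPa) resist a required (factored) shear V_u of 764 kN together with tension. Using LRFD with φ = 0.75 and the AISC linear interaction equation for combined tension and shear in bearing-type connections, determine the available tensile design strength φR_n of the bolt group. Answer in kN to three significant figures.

794 kN

A_b = π·24²/4 = 452.4 mm²; f_rv = 764 × 1000 / (6 × 452.4) = 281.5 MPa.
F'_nt = 1.3 F_nt − (F_nt / φF_nv) f_rv = 1.3·780 − (780/(0.75·469))·281.5 = 389.8 MPa, capped at F_nt → F'_nt = 389.8 MPa.
R_n = F'_nt · A_b · n = 389.8 × 452.4 × 6 / 1000 = 1058 kN.
Design strength φR_n = 0.75 × 1058 = 794 kN.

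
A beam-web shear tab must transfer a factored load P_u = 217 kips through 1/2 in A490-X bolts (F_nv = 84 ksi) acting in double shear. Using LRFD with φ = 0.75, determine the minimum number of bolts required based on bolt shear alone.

9 bolts

A_b = π·0.5²/4 = 0.1963 in².
Per-bolt design strength φR_n = 0.75 × 84 × 0.1963 × 2 = 24.74 kips.
n ≥ 217 / 24.74 = 8.771 → use 9 bolts.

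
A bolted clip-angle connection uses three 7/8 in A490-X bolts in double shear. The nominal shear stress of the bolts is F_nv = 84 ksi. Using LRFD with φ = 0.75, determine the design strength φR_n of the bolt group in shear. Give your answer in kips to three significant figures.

A_b = π × 0.875² / 4 = 0.6013 in².
R_n = F_nv · A_b · n · n_s = 84 × 0.6013 × 3 × 2 = 303.1 kips.
Design strength φR_n = 0.75 × 303.1 = 227 kips.

227 kips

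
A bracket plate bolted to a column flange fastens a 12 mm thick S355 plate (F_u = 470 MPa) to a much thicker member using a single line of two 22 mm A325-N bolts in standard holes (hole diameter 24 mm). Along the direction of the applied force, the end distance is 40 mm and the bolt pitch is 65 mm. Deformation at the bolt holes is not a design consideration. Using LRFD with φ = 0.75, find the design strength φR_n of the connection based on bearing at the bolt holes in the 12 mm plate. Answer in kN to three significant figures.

Per bolt r_n = 1.5 l_c t F_u ≤ 3.0 d t F_u; upper limit = 3.0 × 22 × 12 × 470 / 1000 = 372.2 kN.
Edge bolt: l_c = 40 − 24/2 = 28 mm → 1.5 × 28 × 12 × 470 / 1000 = 236.9 → r_n = 236.9 kN.
Interior bolts: l_c = 65 − 24 = 41 mm → 1.5 × 41 × 12 × 470 / 1000 = 346.9 → r_n = 346.9 kN.
R_n = 1 × 236.9 + 1 × 346.9 = 583.7 kN.
Design strength φR_n = 0.75 × 583.7 = 438 kN.

438 kN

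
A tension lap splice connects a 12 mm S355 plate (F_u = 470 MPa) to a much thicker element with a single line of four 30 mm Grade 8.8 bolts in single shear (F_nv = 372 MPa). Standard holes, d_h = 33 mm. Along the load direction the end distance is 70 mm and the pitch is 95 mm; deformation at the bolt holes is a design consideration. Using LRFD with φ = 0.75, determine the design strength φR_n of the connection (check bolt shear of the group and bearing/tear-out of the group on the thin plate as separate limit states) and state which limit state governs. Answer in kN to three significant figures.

Bolt shear: A_b = π·30²/4 = 706.9 mm²; R_n = 372 × 706.9 × 4 × 1 / 1000 = 1052 kN → 0.75 × 1052 = 789 kN.
Bearing (1.2 l_c t F_u ≤ 2.4 d t F_u): upper limit = 2.4·30·12·470 / 1000 = 406.1 kN.
  Edge l_c = 70 − 33/2 = 53.5 → r_n = 362.1 kN; interior l_c = 95 − 33 = 62 → r_n = 406.1 kN.
  R_n,bearing = 1·362.1 + 3·406.1 = 1580 kN → 0.75 × 1580 = 1190 kN.
Bolt shear governs: 789 kN.

789 kN (bolt shear governs)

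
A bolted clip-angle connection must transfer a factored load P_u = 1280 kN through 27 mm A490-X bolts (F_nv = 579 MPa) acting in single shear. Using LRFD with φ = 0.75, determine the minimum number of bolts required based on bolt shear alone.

A_b = π·27²/4 = 572.6 mm².
Per-bolt design strength φR_n = 0.75 × 579 × 572.6 × 1 / 1000 = 248.6 kN.
n ≥ 1280 / 248.6 = 5.148 → use 6 bolts.

6 bolts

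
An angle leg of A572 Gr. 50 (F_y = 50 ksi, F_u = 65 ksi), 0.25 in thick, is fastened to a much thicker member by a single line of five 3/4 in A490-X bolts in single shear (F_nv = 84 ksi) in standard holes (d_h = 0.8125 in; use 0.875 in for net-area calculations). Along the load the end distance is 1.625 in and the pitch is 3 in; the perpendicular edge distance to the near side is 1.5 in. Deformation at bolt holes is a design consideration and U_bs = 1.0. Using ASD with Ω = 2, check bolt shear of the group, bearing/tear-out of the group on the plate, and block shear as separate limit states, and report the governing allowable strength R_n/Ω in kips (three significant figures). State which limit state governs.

Bolt shear: A_b = π·0.75²/4 = 0.4418 in²; R_n = 84 × 0.4418 × 5 × 1 = 185.6 kips → 185.6 / 2 = 92.8 kips.
Bearing: edge l_c = 1.219, r_n = 23.77 kips; interior l_c = 2.188, r_n = 29.25 kips; R_n = 23.77 + 4·29.25 = 140.8 kips → 70.4 kips.
Block shear: A_gv = 3.406, A_nv = 2.422, A_nt = 0.2656 in²; R_n = min(0.6F_uA_nv, 0.6F_yA_gv) + U_bs·F_u·A_nt = 111.7 kips → 55.9 kips.
Block shear governs: 55.9 kips.

55.9 kips (block shear governs)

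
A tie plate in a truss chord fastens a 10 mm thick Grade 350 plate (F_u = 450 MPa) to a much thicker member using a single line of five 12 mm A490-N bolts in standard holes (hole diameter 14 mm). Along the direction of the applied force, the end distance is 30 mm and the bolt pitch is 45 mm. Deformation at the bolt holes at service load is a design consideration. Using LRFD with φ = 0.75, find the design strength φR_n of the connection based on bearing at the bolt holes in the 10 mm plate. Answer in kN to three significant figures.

Per bolt r_n = 1.2 l_c t F_u ≤ 2.4 d t F_u; upper limit = 2.4 × 12 × 10 × 450 / 1000 = 129.6 kN.
Edge bolt: l_c = 30 − 14/2 = 23 mm → 1.2 × 23 × 10 × 450 / 1000 = 124.2 → r_n = 124.2 kN.
Interior bolts: l_c = 45 − 14 = 31 mm → 1.2 × 31 × 10 × 450 / 1000 = 167.4 → r_n = 129.6 kN.
R_n = 1 × 124.2 + 4 × 129.6 = 642.6 kN.
Design strength φR_n = 0.75 × 642.6 = 482 kN.

482 kN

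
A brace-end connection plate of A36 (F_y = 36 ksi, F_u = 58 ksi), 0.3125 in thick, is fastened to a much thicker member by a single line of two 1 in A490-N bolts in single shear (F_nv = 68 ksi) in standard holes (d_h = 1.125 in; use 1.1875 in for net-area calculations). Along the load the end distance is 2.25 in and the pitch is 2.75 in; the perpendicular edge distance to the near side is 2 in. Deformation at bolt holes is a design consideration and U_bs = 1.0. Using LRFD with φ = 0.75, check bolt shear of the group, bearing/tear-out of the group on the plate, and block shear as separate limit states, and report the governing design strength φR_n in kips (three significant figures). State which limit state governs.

Bolt shear: A_b = π·1²/4 = 0.7854 in²; R_n = 68 × 0.7854 × 2 × 1 = 106.8 kips → 0.75 × 106.8 = 80.1 kips.
Bearing: edge l_c = 1.688, r_n = 36.7 kips; interior l_c = 1.625, r_n = 35.34 kips; R_n = 36.7 + 1·35.34 = 72.05 kips → 54 kips.
Block shear: A_gv = 1.562, A_nv = 1.006, A_nt = 0.4395 in²; R_n = min(0.6F_uA_nv, 0.6F_yA_gv) + U_bs·F_u·A_nt = 59.24 kips → 44.4 kips.
Block shear governs: 44.4 kips.

44.4 kips (block shear governs)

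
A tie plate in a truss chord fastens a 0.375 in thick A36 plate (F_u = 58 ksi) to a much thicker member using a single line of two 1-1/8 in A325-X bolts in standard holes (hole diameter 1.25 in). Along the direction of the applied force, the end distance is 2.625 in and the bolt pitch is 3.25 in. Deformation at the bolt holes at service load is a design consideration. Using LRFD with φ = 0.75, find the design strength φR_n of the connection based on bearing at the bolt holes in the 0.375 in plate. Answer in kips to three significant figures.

78.3 kips

Per bolt r_n = 1.2 l_c t F_u ≤ 2.4 d t F_u; upper limit = 2.4 × 1.125 × 0.375 × 58 = 58.72 kips.
Edge bolt: l_c = 2.625 − 1.25/2 = 2 in → 1.2 × 2 × 0.375 × 58 = 52.2 → r_n = 52.2 kips.
Interior bolts: l_c = 3.25 − 1.25 = 2 in → 1.2 × 2 × 0.375 × 58 = 52.2 → r_n = 52.2 kips.
R_n = 1 × 52.2 + 1 × 52.2 = 104.4 kips.
Design strength φR_n = 0.75 × 104.4 = 78.3 kips.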